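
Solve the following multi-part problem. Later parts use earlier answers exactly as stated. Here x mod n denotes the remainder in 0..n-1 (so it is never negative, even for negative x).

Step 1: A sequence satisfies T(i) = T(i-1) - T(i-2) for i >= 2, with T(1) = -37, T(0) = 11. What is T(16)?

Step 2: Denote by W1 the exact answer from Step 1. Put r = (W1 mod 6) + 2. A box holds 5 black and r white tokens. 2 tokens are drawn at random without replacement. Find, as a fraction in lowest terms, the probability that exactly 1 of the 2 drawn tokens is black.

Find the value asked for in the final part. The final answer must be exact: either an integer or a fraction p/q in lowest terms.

15/28

Step 1: T(2) = 1*(-37) - 1*(11) = -48; iterating: T(2)=-48, T(3)=-11, T(4)=37, T(5)=48, T(6)=11, T(7)=-37, T(8)=-48, T(9)=-11, T(10)=37, T(11)=48, T(12)=11, T(13)=-37, T(14)=-48, T(15)=-11, T(16)=37; answer 37
Step 2: W1 = 37; r = 3; total draws C(8,2) = 28; favorable C(5,1)*C(3,1) = 15; P = 15/28; answer 15/28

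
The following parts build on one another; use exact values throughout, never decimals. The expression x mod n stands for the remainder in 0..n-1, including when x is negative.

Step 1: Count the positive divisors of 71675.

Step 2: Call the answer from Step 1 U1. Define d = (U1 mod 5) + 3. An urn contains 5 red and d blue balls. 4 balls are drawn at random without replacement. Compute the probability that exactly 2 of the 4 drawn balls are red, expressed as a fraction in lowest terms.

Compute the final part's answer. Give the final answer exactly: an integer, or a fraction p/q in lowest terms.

Step 1: 71675 = 5^2 * 47 * 61; number of divisors = (2+1) * (1+1) * (1+1) = 12; answer 12
Step 2: U1 = 12; d = 5; total draws C(10,4) = 210; favorable C(5,2)*C(5,2) = 100; P = 10/21; answer 10/21

10/21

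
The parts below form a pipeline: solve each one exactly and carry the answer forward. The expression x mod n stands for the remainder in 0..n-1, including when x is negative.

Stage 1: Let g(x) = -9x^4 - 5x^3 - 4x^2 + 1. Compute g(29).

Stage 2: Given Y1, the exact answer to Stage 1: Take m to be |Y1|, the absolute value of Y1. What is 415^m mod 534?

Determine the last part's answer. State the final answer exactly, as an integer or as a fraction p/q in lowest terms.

475

Stage 1: -9*(29)^4 - 5*(29)^3 - 4*(29)^2 + 1 = (-6365529) + (-121945) + (-3364) + (1) = -6490837; answer -6490837
Stage 2: Y1 = -6490837; m = 6490837; squarings mod 534: 415^1=415, 415^2=277, 415^4=367, 415^8=121, 415^16=223, 415^32=67, 415^64=217, 415^128=97, 415^256=331, 415^512=91, 415^1024=271, 415^2048=283, 415^4096=523, 415^8192=121, 415^16384=223, 415^32768=67, 415^65536=217, 415^131072=97, 415^262144=331, 415^524288=91, 415^1048576=271, 415^2097152=283, 415^4194304=523; 415^6490837 = 415^1 * 415^4 * 415^16 * 415^64 * 415^128 * 415^512 * 415^2048 * 415^65536 * 415^131072 * 415^2097152 * 415^4194304 = 475 (mod 534); answer 475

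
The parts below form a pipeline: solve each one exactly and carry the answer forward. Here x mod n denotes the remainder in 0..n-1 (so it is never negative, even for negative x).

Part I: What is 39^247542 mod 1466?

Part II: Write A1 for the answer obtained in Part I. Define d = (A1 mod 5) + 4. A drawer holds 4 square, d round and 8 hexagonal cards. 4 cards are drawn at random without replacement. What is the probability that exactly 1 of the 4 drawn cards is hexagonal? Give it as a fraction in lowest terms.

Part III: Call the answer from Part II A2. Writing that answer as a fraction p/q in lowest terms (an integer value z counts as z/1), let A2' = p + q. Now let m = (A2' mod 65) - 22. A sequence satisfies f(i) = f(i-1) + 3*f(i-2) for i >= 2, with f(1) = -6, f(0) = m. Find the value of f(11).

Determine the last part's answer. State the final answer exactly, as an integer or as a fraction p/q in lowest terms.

Part I: squarings mod 1466: 39^1=39, 39^2=55, 39^4=93, 39^8=1319, 39^16=1085, 39^32=27, 39^64=729, 39^128=749, 39^256=989, 39^512=299, 39^1024=1441, 39^2048=625, 39^4096=669, 39^8192=431, 39^16384=1045, 39^32768=1321, 39^65536=501, 39^131072=315; 39^247542 = 39^2 * 39^4 * 39^16 * 39^32 * 39^64 * 39^128 * 39^512 * 39^1024 * 39^16384 * 39^32768 * 39^65536 * 39^131072 = 1373 (mod 1466); answer 1373
Part II: A1 = 1373; d = 7; total draws C(19,4) = 3876; favorable C(8,1)*C(11,3) = 1320; P = 110/323; answer 110/323
Part III: A2 = 110/323; threaded value p + q = 433; m = 21; f(2) = 1*(-6) + 3*(21) = 57; iterating: f(2)=57, f(3)=39, f(4)=210, f(5)=327, f(6)=957, f(7)=1938, f(8)=4809, f(9)=10623, f(10)=25050, f(11)=56919; answer 56919

56919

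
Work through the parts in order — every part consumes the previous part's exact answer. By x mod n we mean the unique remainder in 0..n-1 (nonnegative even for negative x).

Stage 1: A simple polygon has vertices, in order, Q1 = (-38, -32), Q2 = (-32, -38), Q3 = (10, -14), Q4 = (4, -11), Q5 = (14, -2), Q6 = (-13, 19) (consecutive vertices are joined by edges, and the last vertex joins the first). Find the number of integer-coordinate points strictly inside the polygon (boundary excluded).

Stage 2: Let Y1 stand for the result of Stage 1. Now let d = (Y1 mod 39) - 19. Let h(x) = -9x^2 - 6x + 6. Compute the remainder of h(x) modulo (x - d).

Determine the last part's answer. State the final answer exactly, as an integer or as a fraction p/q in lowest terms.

Stage 1: cross terms: (-38*-38 - -32*-32)=420, (-32*-14 - 10*-38)=828, (10*-11 - 4*-14)=-54, (4*-2 - 14*-11)=146, (14*19 - -13*-2)=240, (-13*-32 - -38*19)=1138; twice the area = |2718| = 2718; area = 1359; boundary points = 6 + 6 + 3 + 1 + 3 + 1 = 20; strictly interior points = area - boundary/2 + 1 = 1350; answer 1350
Stage 2: Y1 = 1350; d = 5; remainder = value at the root: -9*(5)^2 - 6*(5)^1 + 6 = (-225) + (-30) + (6) = -249; answer -249

-249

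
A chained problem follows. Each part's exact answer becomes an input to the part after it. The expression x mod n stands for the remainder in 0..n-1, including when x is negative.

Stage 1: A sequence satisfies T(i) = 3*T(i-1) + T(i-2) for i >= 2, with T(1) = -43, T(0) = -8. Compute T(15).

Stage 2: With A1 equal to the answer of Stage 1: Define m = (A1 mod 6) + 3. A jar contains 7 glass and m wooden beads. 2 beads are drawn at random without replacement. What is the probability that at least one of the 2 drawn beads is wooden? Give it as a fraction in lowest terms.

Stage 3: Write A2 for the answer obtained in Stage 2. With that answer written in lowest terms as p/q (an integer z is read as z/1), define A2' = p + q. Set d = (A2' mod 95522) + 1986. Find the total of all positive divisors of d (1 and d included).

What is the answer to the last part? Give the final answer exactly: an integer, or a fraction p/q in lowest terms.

2456

Stage 1: T(2) = 3*(-43) + 1*(-8) = -137; iterating: T(2)=-137, T(3)=-454, T(4)=-1499, T(5)=-4951, T(6)=-16352, T(7)=-54007, T(8)=-178373, T(9)=-589126, T(10)=-1945751, T(11)=-6426379, T(12)=-21224888, T(13)=-70101043, T(14)=-231528017, T(15)=-764685094; answer -764685094
Stage 2: A1 = -764685094; m = 5; total draws C(12,2) = 66; complement C(7,2) = 21; favorable 66 - 21 = 45; P = 15/22; answer 15/22
Stage 3: A2 = 15/22; threaded value p + q = 37; d = 2023; 2023 = 7 * 17^2; sigma = (1 + 7) * (1 + 17 + 289) = 8 * 307 = 2456; answer 2456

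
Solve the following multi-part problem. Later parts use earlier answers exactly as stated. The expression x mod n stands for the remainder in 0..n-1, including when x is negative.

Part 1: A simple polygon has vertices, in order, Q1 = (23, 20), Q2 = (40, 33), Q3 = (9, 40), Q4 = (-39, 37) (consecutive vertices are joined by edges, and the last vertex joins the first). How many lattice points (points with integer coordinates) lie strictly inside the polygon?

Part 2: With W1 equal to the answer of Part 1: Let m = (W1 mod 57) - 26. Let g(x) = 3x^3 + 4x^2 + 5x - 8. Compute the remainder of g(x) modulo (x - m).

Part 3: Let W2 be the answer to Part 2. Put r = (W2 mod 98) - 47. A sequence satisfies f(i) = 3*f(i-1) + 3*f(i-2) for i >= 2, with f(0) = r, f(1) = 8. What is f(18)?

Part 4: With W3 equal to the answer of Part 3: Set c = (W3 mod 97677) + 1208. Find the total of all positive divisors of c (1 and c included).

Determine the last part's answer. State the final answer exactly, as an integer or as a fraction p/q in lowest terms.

22752

Part 1: cross terms: (23*33 - 40*20)=-41, (40*40 - 9*33)=1303, (9*37 - -39*40)=1893, (-39*20 - 23*37)=-1631; twice the area = |1524| = 1524; area = 762; boundary points = 1 + 1 + 3 + 1 = 6; strictly interior points = area - boundary/2 + 1 = 760; answer 760
Part 2: W1 = 760; m = -7; remainder = value at the root: 3*(-7)^3 + 4*(-7)^2 + 5*(-7)^1 - 8 = (-1029) + (196) + (-35) + (-8) = -876; answer -876
Part 3: W2 = -876; r = -41; f(2) = 3*(8) + 3*(-41) = -99; iterating: f(2)=-99, f(3)=-273, f(4)=-1116, f(5)=-4167, f(6)=-15849, f(7)=-60048, f(8)=-227691, f(9)=-863217, f(10)=-3272724, f(11)=-12407823, f(12)=-47041641, f(13)=-178348392, f(14)=-676170099, f(15)=-2563555473, f(16)=-9719176716, f(17)=-36848196567, f(18)=-139702119849; answer -139702119849
Part 4: W3 = -139702119849; c = 19901; 19901 = 7 * 2843; sigma = (1 + 7) * (1 + 2843) = 8 * 2844 = 22752; answer 22752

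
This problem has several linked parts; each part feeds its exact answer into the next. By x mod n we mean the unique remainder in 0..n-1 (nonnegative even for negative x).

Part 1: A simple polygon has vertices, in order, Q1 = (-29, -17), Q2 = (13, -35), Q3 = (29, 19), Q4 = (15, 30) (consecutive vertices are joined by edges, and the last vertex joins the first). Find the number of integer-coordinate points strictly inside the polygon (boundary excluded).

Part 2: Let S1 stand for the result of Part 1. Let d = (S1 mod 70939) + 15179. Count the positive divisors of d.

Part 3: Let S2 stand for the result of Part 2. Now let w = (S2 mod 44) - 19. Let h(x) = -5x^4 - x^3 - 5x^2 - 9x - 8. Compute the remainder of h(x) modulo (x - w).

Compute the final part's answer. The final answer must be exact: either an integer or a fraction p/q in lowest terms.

Part 1: cross terms: (-29*-35 - 13*-17)=1236, (13*19 - 29*-35)=1262, (29*30 - 15*19)=585, (15*-17 - -29*30)=615; twice the area = |3698| = 3698; area = 1849; boundary points = 6 + 2 + 1 + 1 = 10; strictly interior points = area - boundary/2 + 1 = 1845; answer 1845
Part 2: S1 = 1845; d = 17024; 17024 = 2^7 * 7 * 19; number of divisors = (7+1) * (1+1) * (1+1) = 32; answer 32
Part 3: S2 = 32; w = 13; remainder = value at the root: -5*(13)^4 - 1*(13)^3 - 5*(13)^2 - 9*(13)^1 - 8 = (-142805) + (-2197) + (-845) + (-117) + (-8) = -145972; answer -145972

-145972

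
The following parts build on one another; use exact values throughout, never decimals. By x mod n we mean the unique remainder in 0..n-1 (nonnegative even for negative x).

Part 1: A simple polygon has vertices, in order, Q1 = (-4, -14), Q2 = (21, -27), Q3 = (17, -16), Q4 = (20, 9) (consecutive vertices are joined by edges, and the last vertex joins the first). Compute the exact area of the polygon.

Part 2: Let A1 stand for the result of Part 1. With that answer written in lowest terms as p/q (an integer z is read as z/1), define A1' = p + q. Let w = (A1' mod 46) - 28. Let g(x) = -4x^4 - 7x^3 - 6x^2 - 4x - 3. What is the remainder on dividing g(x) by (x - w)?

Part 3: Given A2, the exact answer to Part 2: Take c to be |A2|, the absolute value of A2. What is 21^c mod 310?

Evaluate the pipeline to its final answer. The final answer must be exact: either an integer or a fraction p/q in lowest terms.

61

Part 1: cross terms: (-4*-27 - 21*-14)=402, (21*-16 - 17*-27)=123, (17*9 - 20*-16)=473, (20*-14 - -4*9)=-244; twice the area = |754| = 754; area = 377; answer 377
Part 2: A1 = 377; threaded value p + q = 378; w = -18; remainder = value at the root: -4*(-18)^4 - 7*(-18)^3 - 6*(-18)^2 - 4*(-18)^1 - 3 = (-419904) + (40824) + (-1944) + (72) + (-3) = -380955; answer -380955
Part 3: A2 = -380955; c = 380955; squarings mod 310: 21^1=21, 21^2=131, 21^4=111, 21^8=231, 21^16=41, 21^32=131, 21^64=111, 21^128=231, 21^256=41, 21^512=131, 21^1024=111, 21^2048=231, 21^4096=41, 21^8192=131, 21^16384=111, 21^32768=231, 21^65536=41, 21^131072=131, 21^262144=111; 21^380955 = 21^1 * 21^2 * 21^8 * 21^16 * 21^4096 * 21^16384 * 21^32768 * 21^65536 * 21^262144 = 61 (mod 310); answer 61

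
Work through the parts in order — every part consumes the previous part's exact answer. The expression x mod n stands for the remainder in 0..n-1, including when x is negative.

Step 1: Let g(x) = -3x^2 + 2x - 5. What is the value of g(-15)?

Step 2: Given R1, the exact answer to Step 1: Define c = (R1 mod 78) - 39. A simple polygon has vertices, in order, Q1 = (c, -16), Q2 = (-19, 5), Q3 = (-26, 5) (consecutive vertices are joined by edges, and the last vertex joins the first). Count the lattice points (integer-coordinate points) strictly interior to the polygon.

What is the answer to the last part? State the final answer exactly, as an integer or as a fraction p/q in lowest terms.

69

Step 1: -3*(-15)^2 + 2*(-15)^1 - 5 = (-675) + (-30) + (-5) = -710; answer -710
Step 2: R1 = -710; c = 31; cross terms: (31*5 - -19*-16)=-149, (-19*5 - -26*5)=35, (-26*-16 - 31*5)=261; twice the area = |147| = 147; area = 147/2; boundary points = 1 + 7 + 3 = 11; strictly interior points = area - boundary/2 + 1 = 69; answer 69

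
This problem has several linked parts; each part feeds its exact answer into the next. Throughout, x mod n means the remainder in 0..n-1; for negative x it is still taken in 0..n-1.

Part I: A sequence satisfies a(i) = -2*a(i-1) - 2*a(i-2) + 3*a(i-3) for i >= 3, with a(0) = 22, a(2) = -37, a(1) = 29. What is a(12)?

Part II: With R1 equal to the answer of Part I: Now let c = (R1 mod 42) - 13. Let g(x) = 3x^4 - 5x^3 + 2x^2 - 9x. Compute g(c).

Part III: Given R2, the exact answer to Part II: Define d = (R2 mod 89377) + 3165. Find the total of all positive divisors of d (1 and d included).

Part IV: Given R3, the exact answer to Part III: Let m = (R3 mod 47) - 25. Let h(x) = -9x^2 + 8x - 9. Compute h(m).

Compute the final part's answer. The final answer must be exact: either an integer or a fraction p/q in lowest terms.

Part I: a(3) = -2*(-37) - 2*(29) + 3*(22) = 82; iterating: a(3)=82, a(4)=-3, a(5)=-269, a(6)=790, a(7)=-1051, a(8)=-285, a(9)=5042, a(10)=-12667, a(11)=14395, a(12)=11670; answer 11670
Part II: R1 = 11670; c = 23; 3*(23)^4 - 5*(23)^3 + 2*(23)^2 - 9*(23)^1 = (839523) + (-60835) + (1058) + (-207) = 779539; answer 779539
Part III: R2 = 779539; d = 67688; 67688 = 2^3 * 8461; sigma = (1 + 2 + 4 + 8) * (1 + 8461) = 15 * 8462 = 126930; answer 126930
Part IV: R3 = 126930; m = 5; -9*(5)^2 + 8*(5)^1 - 9 = (-225) + (40) + (-9) = -194; answer -194

-194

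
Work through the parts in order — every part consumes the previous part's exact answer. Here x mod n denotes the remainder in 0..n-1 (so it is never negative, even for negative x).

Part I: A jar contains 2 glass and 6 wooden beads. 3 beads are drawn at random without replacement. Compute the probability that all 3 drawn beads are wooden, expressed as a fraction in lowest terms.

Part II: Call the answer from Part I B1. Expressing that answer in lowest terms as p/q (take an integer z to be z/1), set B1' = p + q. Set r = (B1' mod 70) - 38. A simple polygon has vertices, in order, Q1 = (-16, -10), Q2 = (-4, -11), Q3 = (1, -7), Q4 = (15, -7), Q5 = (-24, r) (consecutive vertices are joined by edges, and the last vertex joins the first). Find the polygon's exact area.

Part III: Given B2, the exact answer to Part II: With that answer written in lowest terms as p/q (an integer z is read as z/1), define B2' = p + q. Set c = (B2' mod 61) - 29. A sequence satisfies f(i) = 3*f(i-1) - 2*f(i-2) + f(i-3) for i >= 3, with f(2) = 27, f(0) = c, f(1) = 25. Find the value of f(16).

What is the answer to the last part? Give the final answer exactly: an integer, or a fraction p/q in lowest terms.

Part I: total draws C(8,3) = 56; favorable C(6,3) = 20; P = 5/14; answer 5/14
Part II: B1 = 5/14; threaded value p + q = 19; r = -19; cross terms: (-16*-11 - -4*-10)=136, (-4*-7 - 1*-11)=39, (1*-7 - 15*-7)=98, (15*-19 - -24*-7)=-453, (-24*-10 - -16*-19)=-64; twice the area = |-244| = 244; area = 122; answer 122
Part III: B2 = 122; threaded value p + q = 123; c = -28; f(3) = 3*(27) - 2*(25) + 1*(-28) = 3; iterating: f(3)=3, f(4)=-20, f(5)=-39, f(6)=-74, f(7)=-164, f(8)=-383, f(9)=-895, f(10)=-2083, f(11)=-4842, f(12)=-11255, f(13)=-26164, f(14)=-60824, f(15)=-141399, f(16)=-328713; answer -328713

-328713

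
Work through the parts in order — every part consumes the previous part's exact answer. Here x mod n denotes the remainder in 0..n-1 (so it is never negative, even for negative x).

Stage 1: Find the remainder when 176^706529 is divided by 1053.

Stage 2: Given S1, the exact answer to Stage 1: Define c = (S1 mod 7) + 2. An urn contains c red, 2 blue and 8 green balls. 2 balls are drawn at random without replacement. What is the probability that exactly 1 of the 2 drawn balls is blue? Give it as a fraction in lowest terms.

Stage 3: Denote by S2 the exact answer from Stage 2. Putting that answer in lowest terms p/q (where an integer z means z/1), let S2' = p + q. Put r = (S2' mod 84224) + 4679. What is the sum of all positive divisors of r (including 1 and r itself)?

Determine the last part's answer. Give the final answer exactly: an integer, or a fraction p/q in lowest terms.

9576

Stage 1: squarings mod 1053: 176^1=176, 176^2=439, 176^4=22, 176^8=484, 176^16=490, 176^32=16, 176^64=256, 176^128=250, 176^256=373, 176^512=133, 176^1024=841, 176^2048=718, 176^4096=607, 176^8192=952, 176^16384=724, 176^32768=835, 176^65536=139, 176^131072=367, 176^262144=958, 176^524288=601; 176^706529 = 176^1 * 176^32 * 176^64 * 176^128 * 176^256 * 176^512 * 176^1024 * 176^16384 * 176^32768 * 176^131072 * 176^524288 = 479 (mod 1053); answer 479
Stage 2: S1 = 479; c = 5; total draws C(15,2) = 105; favorable C(2,1)*C(13,1) = 26; P = 26/105; answer 26/105
Stage 3: S2 = 26/105; threaded value p + q = 131; r = 4810; 4810 = 2 * 5 * 13 * 37; sigma = (1 + 2) * (1 + 5) * (1 + 13) * (1 + 37) = 3 * 6 * 14 * 38 = 9576; answer 9576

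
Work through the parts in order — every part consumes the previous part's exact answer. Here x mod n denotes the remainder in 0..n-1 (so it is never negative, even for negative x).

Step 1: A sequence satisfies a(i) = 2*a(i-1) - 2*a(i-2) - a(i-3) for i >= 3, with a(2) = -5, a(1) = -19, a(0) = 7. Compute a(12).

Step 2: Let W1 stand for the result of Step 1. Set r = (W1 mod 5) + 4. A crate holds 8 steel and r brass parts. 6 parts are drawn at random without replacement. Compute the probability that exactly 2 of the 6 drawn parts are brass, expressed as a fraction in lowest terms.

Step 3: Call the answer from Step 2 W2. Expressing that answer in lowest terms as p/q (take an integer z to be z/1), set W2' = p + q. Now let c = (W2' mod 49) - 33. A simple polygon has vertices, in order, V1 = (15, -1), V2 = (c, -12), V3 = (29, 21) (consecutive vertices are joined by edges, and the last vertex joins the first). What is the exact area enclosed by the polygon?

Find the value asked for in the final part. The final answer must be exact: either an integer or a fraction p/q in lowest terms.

275

Step 1: a(3) = 2*(-5) - 2*(-19) - 1*(7) = 21; iterating: a(3)=21, a(4)=71, a(5)=105, a(6)=47, a(7)=-187, a(8)=-573, a(9)=-819, a(10)=-305, a(11)=1601, a(12)=4631; answer 4631
Step 2: W1 = 4631; r = 5; total draws C(13,6) = 1716; favorable C(5,2)*C(8,4) = 700; P = 175/429; answer 175/429
Step 3: W2 = 175/429; threaded value p + q = 604; c = -17; cross terms: (15*-12 - -17*-1)=-197, (-17*21 - 29*-12)=-9, (29*-1 - 15*21)=-344; twice the area = |-550| = 550; area = 275; answer 275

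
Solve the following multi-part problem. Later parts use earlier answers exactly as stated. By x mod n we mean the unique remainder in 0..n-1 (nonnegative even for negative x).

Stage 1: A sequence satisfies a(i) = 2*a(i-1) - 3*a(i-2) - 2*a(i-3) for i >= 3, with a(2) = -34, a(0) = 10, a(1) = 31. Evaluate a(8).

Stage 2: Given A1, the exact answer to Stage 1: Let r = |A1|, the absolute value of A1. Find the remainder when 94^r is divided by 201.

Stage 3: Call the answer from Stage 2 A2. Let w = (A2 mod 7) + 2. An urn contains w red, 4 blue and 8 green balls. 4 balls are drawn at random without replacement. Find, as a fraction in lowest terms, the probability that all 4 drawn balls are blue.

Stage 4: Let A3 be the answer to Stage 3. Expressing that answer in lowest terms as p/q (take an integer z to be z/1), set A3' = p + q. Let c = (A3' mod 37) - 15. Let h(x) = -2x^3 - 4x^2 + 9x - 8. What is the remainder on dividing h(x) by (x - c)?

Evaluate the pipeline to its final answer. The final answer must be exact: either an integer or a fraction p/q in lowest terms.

-3932

Stage 1: a(3) = 2*(-34) - 3*(31) - 2*(10) = -181; iterating: a(3)=-181, a(4)=-322, a(5)=-33, a(6)=1262, a(7)=3267, a(8)=2814; answer 2814
Stage 2: A1 = 2814; r = 2814; squarings mod 201: 94^1=94, 94^2=193, 94^4=64, 94^8=76, 94^16=148, 94^32=196, 94^64=25, 94^128=22, 94^256=82, 94^512=91, 94^1024=40, 94^2048=193; 94^2814 = 94^2 * 94^4 * 94^8 * 94^16 * 94^32 * 94^64 * 94^128 * 94^512 * 94^2048 = 25 (mod 201); answer 25
Stage 3: A2 = 25; w = 6; total draws C(18,4) = 3060; favorable C(4,4) = 1; P = 1/3060; answer 1/3060
Stage 4: A3 = 1/3060; threaded value p + q = 3061; c = 12; remainder = value at the root: -2*(12)^3 - 4*(12)^2 + 9*(12)^1 - 8 = (-3456) + (-576) + (108) + (-8) = -3932; answer -3932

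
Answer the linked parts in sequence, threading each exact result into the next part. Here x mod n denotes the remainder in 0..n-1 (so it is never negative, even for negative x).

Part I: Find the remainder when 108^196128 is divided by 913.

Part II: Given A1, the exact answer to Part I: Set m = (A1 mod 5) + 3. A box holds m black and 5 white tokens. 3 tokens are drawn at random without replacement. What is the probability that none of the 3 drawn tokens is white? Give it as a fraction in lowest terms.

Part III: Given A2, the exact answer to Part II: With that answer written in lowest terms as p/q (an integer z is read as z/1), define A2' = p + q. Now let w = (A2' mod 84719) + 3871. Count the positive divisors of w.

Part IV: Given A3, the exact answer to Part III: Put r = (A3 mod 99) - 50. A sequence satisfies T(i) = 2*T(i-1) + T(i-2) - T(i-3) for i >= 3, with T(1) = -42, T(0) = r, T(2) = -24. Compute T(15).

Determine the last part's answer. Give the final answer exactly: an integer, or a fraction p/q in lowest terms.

Part I: squarings mod 913: 108^1=108, 108^2=708, 108^4=27, 108^8=729, 108^16=75, 108^32=147, 108^64=610, 108^128=509, 108^256=702, 108^512=697, 108^1024=93, 108^2048=432, 108^4096=372, 108^8192=521, 108^16384=280, 108^32768=795, 108^65536=229, 108^131072=400; 108^196128 = 108^32 * 108^512 * 108^1024 * 108^2048 * 108^4096 * 108^8192 * 108^16384 * 108^32768 * 108^131072 = 861 (mod 913); answer 861
Part II: A1 = 861; m = 4; total draws C(9,3) = 84; favorable C(4,3) = 4; P = 1/21; answer 1/21
Part III: A2 = 1/21; threaded value p + q = 22; w = 3893; 3893 = 17 * 229; number of divisors = (1+1) * (1+1) = 4; answer 4
Part IV: A3 = 4; r = -46; T(3) = 2*(-24) + 1*(-42) - 1*(-46) = -44; iterating: T(3)=-44, T(4)=-70, T(5)=-160, T(6)=-346, T(7)=-782, T(8)=-1750, T(9)=-3936, T(10)=-8840, T(11)=-19866, T(12)=-44636, T(13)=-100298, T(14)=-225366, T(15)=-506394; answer -506394

-506394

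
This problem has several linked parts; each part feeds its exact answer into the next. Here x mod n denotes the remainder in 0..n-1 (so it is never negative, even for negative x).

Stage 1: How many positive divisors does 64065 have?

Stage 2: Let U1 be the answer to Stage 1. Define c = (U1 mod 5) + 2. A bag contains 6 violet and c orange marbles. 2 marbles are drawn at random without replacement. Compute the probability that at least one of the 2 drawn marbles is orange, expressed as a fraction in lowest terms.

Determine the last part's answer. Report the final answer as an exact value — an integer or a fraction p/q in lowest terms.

Stage 1: 64065 = 3 * 5 * 4271; number of divisors = (1+1) * (1+1) * (1+1) = 8; answer 8
Stage 2: U1 = 8; c = 5; total draws C(11,2) = 55; complement C(6,2) = 15; favorable 55 - 15 = 40; P = 8/11; answer 8/11

8/11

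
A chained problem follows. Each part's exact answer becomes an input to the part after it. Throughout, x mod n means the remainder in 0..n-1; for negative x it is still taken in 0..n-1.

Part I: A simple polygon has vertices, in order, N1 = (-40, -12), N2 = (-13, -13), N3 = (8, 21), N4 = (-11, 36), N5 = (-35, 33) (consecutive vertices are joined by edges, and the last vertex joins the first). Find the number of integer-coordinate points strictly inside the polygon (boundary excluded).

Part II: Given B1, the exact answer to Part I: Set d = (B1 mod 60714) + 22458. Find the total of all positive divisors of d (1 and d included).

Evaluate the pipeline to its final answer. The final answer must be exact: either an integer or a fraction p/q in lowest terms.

Part I: cross terms: (-40*-13 - -13*-12)=364, (-13*21 - 8*-13)=-169, (8*36 - -11*21)=519, (-11*33 - -35*36)=897, (-35*-12 - -40*33)=1740; twice the area = |3351| = 3351; area = 3351/2; boundary points = 1 + 1 + 1 + 3 + 5 = 11; strictly interior points = area - boundary/2 + 1 = 1671; answer 1671
Part II: B1 = 1671; d = 24129; 24129 = 3^2 * 7 * 383; sigma = (1 + 3 + 9) * (1 + 7) * (1 + 383) = 13 * 8 * 384 = 39936; answer 39936

39936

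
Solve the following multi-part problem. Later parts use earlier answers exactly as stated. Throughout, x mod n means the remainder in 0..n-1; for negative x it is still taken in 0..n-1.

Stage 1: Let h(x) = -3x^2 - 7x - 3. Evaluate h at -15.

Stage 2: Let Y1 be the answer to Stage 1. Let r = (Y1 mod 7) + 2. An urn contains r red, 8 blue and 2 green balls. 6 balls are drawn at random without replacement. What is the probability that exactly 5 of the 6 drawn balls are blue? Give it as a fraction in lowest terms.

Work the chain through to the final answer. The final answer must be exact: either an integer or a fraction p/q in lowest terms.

70/429

Stage 1: -3*(-15)^2 - 7*(-15)^1 - 3 = (-675) + (105) + (-3) = -573; answer -573
Stage 2: Y1 = -573; r = 3; total draws C(13,6) = 1716; favorable C(8,5)*C(5,1) = 280; P = 70/429; answer 70/429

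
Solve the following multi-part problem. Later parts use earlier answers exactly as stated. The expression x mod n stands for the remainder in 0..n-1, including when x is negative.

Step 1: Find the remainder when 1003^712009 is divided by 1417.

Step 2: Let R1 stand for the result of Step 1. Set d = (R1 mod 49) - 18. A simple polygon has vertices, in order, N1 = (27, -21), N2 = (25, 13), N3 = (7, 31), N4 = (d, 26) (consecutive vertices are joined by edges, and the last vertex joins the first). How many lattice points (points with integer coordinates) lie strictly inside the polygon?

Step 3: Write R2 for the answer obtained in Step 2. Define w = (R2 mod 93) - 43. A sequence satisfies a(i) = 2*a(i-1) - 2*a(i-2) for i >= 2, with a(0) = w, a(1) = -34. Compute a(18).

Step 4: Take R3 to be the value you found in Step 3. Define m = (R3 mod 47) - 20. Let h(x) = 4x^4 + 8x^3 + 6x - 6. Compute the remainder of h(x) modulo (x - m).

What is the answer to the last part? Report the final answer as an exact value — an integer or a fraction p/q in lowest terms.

Step 1: squarings mod 1417: 1003^1=1003, 1003^2=1356, 1003^4=887, 1003^8=334, 1003^16=1030, 1003^32=984, 1003^64=445, 1003^128=1062, 1003^256=1329, 1003^512=659, 1003^1024=679, 1003^2048=516, 1003^4096=1277, 1003^8192=1179, 1003^16384=1381, 1003^32768=1296, 1003^65536=471, 1003^131072=789, 1003^262144=458, 1003^524288=48; 1003^712009 = 1003^1 * 1003^8 * 1003^64 * 1003^256 * 1003^1024 * 1003^2048 * 1003^4096 * 1003^16384 * 1003^32768 * 1003^131072 * 1003^524288 = 405 (mod 1417); answer 405
Step 2: R1 = 405; d = -5; cross terms: (27*13 - 25*-21)=876, (25*31 - 7*13)=684, (7*26 - -5*31)=337, (-5*-21 - 27*26)=-597; twice the area = |1300| = 1300; area = 650; boundary points = 2 + 18 + 1 + 1 = 22; strictly interior points = area - boundary/2 + 1 = 640; answer 640
Step 3: R2 = 640; w = 39; a(2) = 2*(-34) - 2*(39) = -146; iterating: a(2)=-146, a(3)=-224, a(4)=-156, a(5)=136, a(6)=584, a(7)=896, a(8)=624, a(9)=-544, a(10)=-2336, a(11)=-3584, a(12)=-2496, a(13)=2176, a(14)=9344, a(15)=14336, a(16)=9984, a(17)=-8704, a(18)=-37376; answer -37376
Step 4: R3 = -37376; m = 16; remainder = value at the root: 4*(16)^4 + 8*(16)^3 + 6*(16)^1 - 6 = (262144) + (32768) + (96) + (-6) = 295002; answer 295002

295002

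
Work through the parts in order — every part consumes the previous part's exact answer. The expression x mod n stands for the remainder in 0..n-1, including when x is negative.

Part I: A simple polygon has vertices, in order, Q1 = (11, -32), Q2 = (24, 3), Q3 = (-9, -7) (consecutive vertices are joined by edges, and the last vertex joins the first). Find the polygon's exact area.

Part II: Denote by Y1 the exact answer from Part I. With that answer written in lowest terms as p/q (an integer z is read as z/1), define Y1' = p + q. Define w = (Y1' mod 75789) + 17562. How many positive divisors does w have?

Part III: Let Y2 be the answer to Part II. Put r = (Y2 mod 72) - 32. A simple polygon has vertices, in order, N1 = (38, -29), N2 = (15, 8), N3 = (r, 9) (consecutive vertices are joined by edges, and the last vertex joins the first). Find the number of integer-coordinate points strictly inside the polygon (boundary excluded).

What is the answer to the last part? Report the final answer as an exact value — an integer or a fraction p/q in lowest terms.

783

Part I: cross terms: (11*3 - 24*-32)=801, (24*-7 - -9*3)=-141, (-9*-32 - 11*-7)=365; twice the area = |1025| = 1025; area = 1025/2; answer 1025/2
Part II: Y1 = 1025/2; threaded value p + q = 1027; w = 18589; 18589 = 29 * 641; number of divisors = (1+1) * (1+1) = 4; answer 4
Part III: Y2 = 4; r = -28; cross terms: (38*8 - 15*-29)=739, (15*9 - -28*8)=359, (-28*-29 - 38*9)=470; twice the area = |1568| = 1568; area = 784; boundary points = 1 + 1 + 2 = 4; strictly interior points = area - boundary/2 + 1 = 783; answer 783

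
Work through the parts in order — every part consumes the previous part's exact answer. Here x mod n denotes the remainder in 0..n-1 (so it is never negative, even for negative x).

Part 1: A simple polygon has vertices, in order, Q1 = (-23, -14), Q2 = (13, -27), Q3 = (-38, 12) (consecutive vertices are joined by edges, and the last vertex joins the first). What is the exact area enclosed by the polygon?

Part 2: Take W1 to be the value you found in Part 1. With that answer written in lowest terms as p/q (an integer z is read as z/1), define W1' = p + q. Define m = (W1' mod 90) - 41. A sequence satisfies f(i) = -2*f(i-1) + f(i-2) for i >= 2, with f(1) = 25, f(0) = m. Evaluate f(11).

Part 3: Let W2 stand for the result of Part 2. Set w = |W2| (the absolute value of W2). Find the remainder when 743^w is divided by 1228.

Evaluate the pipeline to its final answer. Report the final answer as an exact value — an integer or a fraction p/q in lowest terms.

Part 1: cross terms: (-23*-27 - 13*-14)=803, (13*12 - -38*-27)=-870, (-38*-14 - -23*12)=808; twice the area = |741| = 741; area = 741/2; answer 741/2
Part 2: W1 = 741/2; threaded value p + q = 743; m = -18; f(2) = -2*(25) + 1*(-18) = -68; iterating: f(2)=-68, f(3)=161, f(4)=-390, f(5)=941, f(6)=-2272, f(7)=5485, f(8)=-13242, f(9)=31969, f(10)=-77180, f(11)=186329; answer 186329
Part 3: W2 = 186329; w = 186329; squarings mod 1228: 743^1=743, 743^2=677, 743^4=285, 743^8=177, 743^16=629, 743^32=225, 743^64=277, 743^128=593, 743^256=441, 743^512=457, 743^1024=89, 743^2048=553, 743^4096=37, 743^8192=141, 743^16384=233, 743^32768=257, 743^65536=965, 743^131072=401; 743^186329 = 743^1 * 743^8 * 743^16 * 743^64 * 743^128 * 743^256 * 743^512 * 743^1024 * 743^4096 * 743^16384 * 743^32768 * 743^131072 = 1207 (mod 1228); answer 1207

1207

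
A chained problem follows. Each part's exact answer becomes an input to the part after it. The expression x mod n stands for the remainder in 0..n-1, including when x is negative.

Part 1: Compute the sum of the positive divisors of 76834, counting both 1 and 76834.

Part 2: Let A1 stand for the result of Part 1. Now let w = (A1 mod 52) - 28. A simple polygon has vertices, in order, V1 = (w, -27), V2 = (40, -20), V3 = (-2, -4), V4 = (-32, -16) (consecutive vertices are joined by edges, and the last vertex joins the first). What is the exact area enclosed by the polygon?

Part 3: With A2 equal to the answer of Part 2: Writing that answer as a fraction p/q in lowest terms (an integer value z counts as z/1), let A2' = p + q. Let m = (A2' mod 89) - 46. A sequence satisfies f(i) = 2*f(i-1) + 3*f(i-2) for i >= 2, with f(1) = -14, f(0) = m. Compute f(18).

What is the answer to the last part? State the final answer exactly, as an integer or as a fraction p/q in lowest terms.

Part 1: 76834 = 2 * 41 * 937; sigma = (1 + 2) * (1 + 41) * (1 + 937) = 3 * 42 * 938 = 118188; answer 118188
Part 2: A1 = 118188; w = 16; cross terms: (16*-20 - 40*-27)=760, (40*-4 - -2*-20)=-200, (-2*-16 - -32*-4)=-96, (-32*-27 - 16*-16)=1120; twice the area = |1584| = 1584; area = 792; answer 792
Part 3: A2 = 792; threaded value p + q = 793; m = 35; f(2) = 2*(-14) + 3*(35) = 77; iterating: f(2)=77, f(3)=112, f(4)=455, f(5)=1246, f(6)=3857, f(7)=11452, f(8)=34475, f(9)=103306, f(10)=310037, f(11)=929992, f(12)=2790095, f(13)=8370166, f(14)=25110617, f(15)=75331732, f(16)=225995315, f(17)=677985826, f(18)=2033957597; answer 2033957597

2033957597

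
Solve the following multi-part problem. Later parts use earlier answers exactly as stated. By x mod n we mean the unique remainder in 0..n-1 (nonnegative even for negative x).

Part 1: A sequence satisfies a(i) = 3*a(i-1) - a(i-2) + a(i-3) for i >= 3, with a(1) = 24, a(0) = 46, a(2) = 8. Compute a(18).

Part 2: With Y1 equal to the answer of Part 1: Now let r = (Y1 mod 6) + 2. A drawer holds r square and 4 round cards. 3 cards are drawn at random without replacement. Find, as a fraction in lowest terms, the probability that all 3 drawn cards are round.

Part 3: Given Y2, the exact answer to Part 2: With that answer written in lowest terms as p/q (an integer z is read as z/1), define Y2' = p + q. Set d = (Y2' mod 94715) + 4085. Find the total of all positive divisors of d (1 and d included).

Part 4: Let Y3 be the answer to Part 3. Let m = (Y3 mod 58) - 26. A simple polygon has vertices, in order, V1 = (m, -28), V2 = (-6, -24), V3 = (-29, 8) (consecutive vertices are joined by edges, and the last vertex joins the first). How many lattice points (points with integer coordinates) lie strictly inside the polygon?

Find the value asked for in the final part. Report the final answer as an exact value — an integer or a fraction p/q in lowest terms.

Part 1: a(3) = 3*(8) - 1*(24) + 1*(46) = 46; iterating: a(3)=46, a(4)=154, a(5)=424, a(6)=1164, a(7)=3222, a(8)=8926, a(9)=24720, a(10)=68456, a(11)=189574, a(12)=524986, a(13)=1453840, a(14)=4026108, a(15)=11149470, a(16)=30876142, a(17)=85505064, a(18)=236788520; answer 236788520
Part 2: Y1 = 236788520; r = 4; total draws C(8,3) = 56; favorable C(4,3) = 4; P = 1/14; answer 1/14
Part 3: Y2 = 1/14; threaded value p + q = 15; d = 4100; 4100 = 2^2 * 5^2 * 41; sigma = (1 + 2 + 4) * (1 + 5 + 25) * (1 + 41) = 7 * 31 * 42 = 9114; answer 9114
Part 4: Y3 = 9114; m = -18; cross terms: (-18*-24 - -6*-28)=264, (-6*8 - -29*-24)=-744, (-29*-28 - -18*8)=956; twice the area = |476| = 476; area = 238; boundary points = 4 + 1 + 1 = 6; strictly interior points = area - boundary/2 + 1 = 236; answer 236

236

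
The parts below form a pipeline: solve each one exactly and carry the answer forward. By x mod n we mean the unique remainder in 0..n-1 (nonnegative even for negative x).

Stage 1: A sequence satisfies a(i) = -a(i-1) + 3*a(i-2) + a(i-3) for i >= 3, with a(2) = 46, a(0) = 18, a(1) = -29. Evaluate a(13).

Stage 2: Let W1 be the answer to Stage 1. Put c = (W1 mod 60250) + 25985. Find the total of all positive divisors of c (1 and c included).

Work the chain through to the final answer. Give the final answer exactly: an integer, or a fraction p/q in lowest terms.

134876

Stage 1: a(3) = -1*(46) + 3*(-29) + 1*(18) = -115; iterating: a(3)=-115, a(4)=224, a(5)=-523, a(6)=1080, a(7)=-2425, a(8)=5142, a(9)=-11337, a(10)=24338, a(11)=-53207, a(12)=114884, a(13)=-250167; answer -250167
Stage 2: W1 = -250167; c = 77068; 77068 = 2^2 * 19267; sigma = (1 + 2 + 4) * (1 + 19267) = 7 * 19268 = 134876; answer 134876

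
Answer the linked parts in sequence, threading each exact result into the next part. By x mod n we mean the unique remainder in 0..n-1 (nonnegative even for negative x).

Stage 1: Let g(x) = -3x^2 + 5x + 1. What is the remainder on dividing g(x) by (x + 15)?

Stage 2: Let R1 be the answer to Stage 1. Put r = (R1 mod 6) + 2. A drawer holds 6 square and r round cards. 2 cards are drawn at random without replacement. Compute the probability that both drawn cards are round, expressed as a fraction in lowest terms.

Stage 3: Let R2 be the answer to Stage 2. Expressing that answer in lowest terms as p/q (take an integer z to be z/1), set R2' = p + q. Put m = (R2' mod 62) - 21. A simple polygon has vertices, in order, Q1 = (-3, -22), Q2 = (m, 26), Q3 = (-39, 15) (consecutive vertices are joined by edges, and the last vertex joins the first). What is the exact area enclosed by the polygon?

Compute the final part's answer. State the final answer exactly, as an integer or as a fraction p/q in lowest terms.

Stage 1: remainder = value at the root: -3*(-15)^2 + 5*(-15)^1 + 1 = (-675) + (-75) + (1) = -749; answer -749
Stage 2: R1 = -749; r = 3; total draws C(9,2) = 36; favorable C(3,2) = 3; P = 1/12; answer 1/12
Stage 3: R2 = 1/12; threaded value p + q = 13; m = -8; cross terms: (-3*26 - -8*-22)=-254, (-8*15 - -39*26)=894, (-39*-22 - -3*15)=903; twice the area = |1543| = 1543; area = 1543/2; answer 1543/2

1543/2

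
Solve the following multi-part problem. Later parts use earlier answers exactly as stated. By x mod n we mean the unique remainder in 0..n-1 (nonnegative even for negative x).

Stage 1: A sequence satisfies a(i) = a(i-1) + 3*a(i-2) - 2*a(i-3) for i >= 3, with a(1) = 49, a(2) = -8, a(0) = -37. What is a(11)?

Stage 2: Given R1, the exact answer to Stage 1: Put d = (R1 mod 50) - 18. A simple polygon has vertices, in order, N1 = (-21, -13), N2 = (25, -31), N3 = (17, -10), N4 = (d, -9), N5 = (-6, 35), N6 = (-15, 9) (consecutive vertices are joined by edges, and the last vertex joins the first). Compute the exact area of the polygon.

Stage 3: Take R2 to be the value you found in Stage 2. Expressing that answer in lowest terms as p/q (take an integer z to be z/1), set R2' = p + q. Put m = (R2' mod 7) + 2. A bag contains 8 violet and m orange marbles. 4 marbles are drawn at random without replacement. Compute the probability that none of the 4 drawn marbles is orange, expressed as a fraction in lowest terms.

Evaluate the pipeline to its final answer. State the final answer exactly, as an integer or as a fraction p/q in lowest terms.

Stage 1: a(3) = 1*(-8) + 3*(49) - 2*(-37) = 213; iterating: a(3)=213, a(4)=91, a(5)=746, a(6)=593, a(7)=2649, a(8)=2936, a(9)=9697, a(10)=13207, a(11)=36426; answer 36426
Stage 2: R1 = 36426; d = 8; cross terms: (-21*-31 - 25*-13)=976, (25*-10 - 17*-31)=277, (17*-9 - 8*-10)=-73, (8*35 - -6*-9)=226, (-6*9 - -15*35)=471, (-15*-13 - -21*9)=384; twice the area = |2261| = 2261; area = 2261/2; answer 2261/2
Stage 3: R2 = 2261/2; threaded value p + q = 2263; m = 4; total draws C(12,4) = 495; favorable C(8,4) = 70; P = 14/99; answer 14/99

14/99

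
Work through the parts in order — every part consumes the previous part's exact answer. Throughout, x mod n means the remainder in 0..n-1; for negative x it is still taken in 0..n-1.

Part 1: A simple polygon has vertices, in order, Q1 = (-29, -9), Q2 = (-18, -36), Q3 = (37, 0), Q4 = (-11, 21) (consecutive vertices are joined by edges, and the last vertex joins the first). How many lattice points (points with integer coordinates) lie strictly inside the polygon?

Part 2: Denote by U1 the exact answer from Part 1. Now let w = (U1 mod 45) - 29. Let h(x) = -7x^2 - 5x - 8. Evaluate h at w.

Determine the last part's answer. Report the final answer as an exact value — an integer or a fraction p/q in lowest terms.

-5750

Part 1: cross terms: (-29*-36 - -18*-9)=882, (-18*0 - 37*-36)=1332, (37*21 - -11*0)=777, (-11*-9 - -29*21)=708; twice the area = |3699| = 3699; area = 3699/2; boundary points = 1 + 1 + 3 + 6 = 11; strictly interior points = area - boundary/2 + 1 = 1845; answer 1845
Part 2: U1 = 1845; w = -29; -7*(-29)^2 - 5*(-29)^1 - 8 = (-5887) + (145) + (-8) = -5750; answer -5750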